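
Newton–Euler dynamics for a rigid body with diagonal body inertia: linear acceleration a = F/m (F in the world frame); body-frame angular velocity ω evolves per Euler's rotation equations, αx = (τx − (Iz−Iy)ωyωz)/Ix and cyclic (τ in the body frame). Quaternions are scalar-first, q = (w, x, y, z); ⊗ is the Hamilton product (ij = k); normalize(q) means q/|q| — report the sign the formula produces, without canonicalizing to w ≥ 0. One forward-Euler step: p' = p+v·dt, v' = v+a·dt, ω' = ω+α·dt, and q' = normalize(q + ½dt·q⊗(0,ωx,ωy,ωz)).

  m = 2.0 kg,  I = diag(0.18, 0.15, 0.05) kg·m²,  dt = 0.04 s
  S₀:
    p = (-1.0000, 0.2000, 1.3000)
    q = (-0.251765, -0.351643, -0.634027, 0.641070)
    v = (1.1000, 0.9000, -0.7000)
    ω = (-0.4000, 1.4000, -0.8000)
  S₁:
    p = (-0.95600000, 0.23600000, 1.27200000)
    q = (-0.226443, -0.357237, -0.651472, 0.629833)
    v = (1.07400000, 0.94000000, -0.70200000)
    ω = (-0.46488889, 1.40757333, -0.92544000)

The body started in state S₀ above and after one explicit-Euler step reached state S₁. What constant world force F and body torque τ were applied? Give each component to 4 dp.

F = (-1.3000, 2.0000, -0.1000)
τ = (-0.1800, 0.0700, -0.1400)

Δω = ω₁−ω₀ = (-0.06488889, 0.00757333, -0.12544000)
precession coupling = (0.1120, 0.0416, 0.0168)
applied torque τ = (-0.1800, 0.0700, -0.1400)
Δv = v₁−v₀ = (-0.02600000, 0.04000000, -0.00200000)
applied force F = (-1.3000, 2.0000, -0.1000)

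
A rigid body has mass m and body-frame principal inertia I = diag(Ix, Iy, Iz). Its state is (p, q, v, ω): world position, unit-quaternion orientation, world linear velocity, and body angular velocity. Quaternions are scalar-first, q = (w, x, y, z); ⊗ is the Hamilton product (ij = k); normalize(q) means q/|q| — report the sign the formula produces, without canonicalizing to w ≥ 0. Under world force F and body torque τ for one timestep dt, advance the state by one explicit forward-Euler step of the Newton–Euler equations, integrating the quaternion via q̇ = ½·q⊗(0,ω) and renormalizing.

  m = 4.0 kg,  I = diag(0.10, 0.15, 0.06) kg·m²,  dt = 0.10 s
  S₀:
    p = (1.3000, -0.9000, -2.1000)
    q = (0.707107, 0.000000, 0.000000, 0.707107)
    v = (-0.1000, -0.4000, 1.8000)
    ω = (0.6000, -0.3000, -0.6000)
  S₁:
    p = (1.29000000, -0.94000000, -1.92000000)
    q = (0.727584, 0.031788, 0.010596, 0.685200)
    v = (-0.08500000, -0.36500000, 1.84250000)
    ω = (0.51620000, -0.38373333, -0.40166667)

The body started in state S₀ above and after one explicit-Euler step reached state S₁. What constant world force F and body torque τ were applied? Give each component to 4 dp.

velocity change Δv = (0.01500000, 0.03500000, 0.04250000)
applied force F = (0.6000, 1.4000, 1.7000)
Δω = ω₁−ω₀ = (-0.08380000, -0.08373333, 0.19833333)
I·α + gyro = (-0.1000, -0.1400, 0.1100)

F = (0.6000, 1.4000, 1.7000)
τ = (-0.1000, -0.1400, 0.1100)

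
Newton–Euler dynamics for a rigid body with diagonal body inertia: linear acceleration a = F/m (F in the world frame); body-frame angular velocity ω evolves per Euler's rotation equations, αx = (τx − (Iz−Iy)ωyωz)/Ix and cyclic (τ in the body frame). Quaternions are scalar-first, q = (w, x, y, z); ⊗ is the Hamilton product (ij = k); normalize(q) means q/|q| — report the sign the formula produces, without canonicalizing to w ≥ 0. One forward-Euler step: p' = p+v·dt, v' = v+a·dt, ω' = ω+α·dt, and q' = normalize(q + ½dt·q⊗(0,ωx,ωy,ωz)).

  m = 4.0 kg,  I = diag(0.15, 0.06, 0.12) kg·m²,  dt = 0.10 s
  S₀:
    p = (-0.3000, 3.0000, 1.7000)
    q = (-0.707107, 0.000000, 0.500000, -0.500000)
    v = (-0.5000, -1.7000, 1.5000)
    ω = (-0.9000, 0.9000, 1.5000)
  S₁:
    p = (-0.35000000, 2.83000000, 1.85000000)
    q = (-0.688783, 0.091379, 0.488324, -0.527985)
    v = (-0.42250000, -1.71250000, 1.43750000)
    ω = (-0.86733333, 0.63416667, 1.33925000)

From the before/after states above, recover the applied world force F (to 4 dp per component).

F = (3.1000, -0.5000, -2.5000)

Δv = v₁−v₀ = (0.07750000, -0.01250000, -0.06250000)
F = m·Δv/dt = (3.1000, -0.5000, -2.5000)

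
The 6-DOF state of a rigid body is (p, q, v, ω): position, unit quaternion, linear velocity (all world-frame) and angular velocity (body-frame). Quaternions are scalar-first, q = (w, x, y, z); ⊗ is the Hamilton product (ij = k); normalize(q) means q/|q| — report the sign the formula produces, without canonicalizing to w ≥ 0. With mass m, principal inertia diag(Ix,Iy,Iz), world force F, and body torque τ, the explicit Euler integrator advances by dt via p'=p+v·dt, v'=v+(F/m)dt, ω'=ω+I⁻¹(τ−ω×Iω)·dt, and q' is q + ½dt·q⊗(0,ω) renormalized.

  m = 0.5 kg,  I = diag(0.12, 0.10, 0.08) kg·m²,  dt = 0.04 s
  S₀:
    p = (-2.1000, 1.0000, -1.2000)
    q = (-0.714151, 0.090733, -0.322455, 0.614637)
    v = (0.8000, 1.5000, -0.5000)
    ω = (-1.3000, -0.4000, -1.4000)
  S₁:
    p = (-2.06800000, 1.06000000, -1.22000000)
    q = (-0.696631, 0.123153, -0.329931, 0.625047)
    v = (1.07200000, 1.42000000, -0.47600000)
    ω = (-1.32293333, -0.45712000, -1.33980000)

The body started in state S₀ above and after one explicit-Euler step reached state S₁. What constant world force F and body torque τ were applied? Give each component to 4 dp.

F = (3.4000, -1.0000, 0.3000)
τ = (-0.0800, -0.0700, 0.1100)

rate change Δω = (-0.02293333, -0.05712000, 0.06020000)
gyro term ω₀×Iω₀ = (-0.0112, 0.0728, -0.0104)
τ = I·(Δω/dt) + ω₀×(Iω₀) = (-0.0800, -0.0700, 0.1100)
velocity change Δv = (0.27200000, -0.08000000, 0.02400000)
m·(v₁−v₀)/dt = (3.4000, -1.0000, 0.3000)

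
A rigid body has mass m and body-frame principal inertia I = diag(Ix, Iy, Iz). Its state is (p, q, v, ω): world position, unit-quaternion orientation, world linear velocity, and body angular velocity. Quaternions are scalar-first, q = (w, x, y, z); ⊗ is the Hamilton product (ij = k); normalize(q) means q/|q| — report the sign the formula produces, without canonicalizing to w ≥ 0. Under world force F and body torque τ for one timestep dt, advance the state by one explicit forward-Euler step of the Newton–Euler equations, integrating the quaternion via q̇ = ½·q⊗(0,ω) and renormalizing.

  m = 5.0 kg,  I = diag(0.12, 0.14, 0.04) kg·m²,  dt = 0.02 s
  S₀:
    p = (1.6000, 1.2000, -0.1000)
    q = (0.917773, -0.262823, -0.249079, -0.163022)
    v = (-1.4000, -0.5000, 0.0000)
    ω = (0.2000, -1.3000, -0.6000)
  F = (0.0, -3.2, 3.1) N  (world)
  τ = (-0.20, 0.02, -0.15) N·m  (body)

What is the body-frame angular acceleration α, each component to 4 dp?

α = (-1.0167, 0.2114, -3.6200)

gyro term ω×Iω = (-0.0780, -0.0096, -0.0052)
α = I⁻¹(τ − ω×Iω) = (-1.0167, 0.2114, -3.6200)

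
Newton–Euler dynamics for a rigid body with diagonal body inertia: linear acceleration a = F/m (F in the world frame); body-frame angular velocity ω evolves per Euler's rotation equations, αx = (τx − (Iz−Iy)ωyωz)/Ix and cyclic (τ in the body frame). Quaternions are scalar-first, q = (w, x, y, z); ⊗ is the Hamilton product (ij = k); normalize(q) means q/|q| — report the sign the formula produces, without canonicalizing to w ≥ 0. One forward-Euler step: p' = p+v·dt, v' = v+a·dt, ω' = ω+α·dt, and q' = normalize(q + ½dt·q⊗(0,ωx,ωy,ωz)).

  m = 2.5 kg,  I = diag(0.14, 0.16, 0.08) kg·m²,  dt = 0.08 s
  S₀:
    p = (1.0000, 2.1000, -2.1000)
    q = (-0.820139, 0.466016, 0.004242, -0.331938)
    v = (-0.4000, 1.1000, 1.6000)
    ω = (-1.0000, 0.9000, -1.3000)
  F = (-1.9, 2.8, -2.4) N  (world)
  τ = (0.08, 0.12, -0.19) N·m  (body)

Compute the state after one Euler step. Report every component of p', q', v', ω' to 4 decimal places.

a = (-0.7600, 1.1200, -0.9600)
p + v·dt = (0.9680, 2.1880, -1.9720)
v' = v + a·dt = (-0.4608, 1.1896, 1.5232)
precession coupling ω×(Iω) = (0.0936, 0.0780, -0.0180)
α = I⁻¹(τ − ω×Iω) = (-0.0971, 0.2625, -2.1500)
new body rate ω' = (-1.0078, 0.9210, -1.4720)
q⊗(0,ω) = (0.0306788, 1.1133686, 0.1996337, 1.4898371)
q' = normalize(q + ½dt·q⊗(0,ω)) = (-0.8166, 0.5091, 0.0122, -0.2716)

p' = (0.9680, 2.1880, -1.9720)
q' = (-0.8166, 0.5091, 0.0122, -0.2716)
v' = (-0.4608, 1.1896, 1.5232)
ω' = (-1.0078, 0.9210, -1.4720)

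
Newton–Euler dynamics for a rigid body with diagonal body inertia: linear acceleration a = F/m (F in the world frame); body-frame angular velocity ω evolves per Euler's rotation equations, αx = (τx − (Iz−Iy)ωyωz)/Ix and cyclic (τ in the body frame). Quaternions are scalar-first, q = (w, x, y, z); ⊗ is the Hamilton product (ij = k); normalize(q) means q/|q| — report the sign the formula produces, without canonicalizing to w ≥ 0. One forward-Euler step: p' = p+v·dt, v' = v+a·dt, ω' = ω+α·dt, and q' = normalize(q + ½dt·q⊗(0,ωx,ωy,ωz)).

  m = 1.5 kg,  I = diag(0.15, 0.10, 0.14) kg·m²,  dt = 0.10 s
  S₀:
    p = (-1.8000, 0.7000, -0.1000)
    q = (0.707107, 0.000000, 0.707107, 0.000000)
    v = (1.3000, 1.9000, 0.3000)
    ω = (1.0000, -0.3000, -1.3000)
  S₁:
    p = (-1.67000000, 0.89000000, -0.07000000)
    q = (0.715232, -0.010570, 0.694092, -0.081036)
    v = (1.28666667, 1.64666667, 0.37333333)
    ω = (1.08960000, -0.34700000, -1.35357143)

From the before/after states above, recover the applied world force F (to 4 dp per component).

F = (-0.2000, -3.8000, 1.1000)

Δv = v₁−v₀ = (-0.01333333, -0.25333333, 0.07333333)
m·(v₁−v₀)/dt = (-0.2000, -3.8000, 1.1000)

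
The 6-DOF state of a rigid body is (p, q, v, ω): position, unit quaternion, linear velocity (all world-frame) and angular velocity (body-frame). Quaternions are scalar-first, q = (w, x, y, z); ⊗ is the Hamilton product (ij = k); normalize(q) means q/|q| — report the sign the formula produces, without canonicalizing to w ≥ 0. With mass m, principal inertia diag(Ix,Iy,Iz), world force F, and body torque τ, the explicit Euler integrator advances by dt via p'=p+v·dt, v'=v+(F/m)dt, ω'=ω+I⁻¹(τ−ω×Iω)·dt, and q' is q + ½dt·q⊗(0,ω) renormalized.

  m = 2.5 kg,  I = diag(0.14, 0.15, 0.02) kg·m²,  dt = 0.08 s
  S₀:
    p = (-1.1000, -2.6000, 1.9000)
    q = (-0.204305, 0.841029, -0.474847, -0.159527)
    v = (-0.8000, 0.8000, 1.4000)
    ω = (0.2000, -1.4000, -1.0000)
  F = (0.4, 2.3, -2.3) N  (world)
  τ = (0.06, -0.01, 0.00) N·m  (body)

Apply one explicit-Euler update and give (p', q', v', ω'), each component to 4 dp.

p' = (-1.1640, -2.5360, 2.0120)
q' = (-0.2434, 0.8474, -0.4300, -0.1942)
v' = (-0.7872, 0.8736, 1.3264)
ω' = (0.3383, -1.3925, -0.9888)

p' = p + v·dt = (-1.1640, -2.5360, 2.0120)
new velocity v' = (-0.7872, 0.8736, 1.3264)
gyro term ω×Iω = (-0.1820, -0.0240, -0.0028)
angular accel α = (1.7286, 0.0933, 0.1400)
ω' = ω + α·dt = (0.3383, -1.3925, -0.9888)
Hamilton product q⊗(0,ω) = (-0.9925186, 0.2106482, 1.0951506, -0.8781662)
updated quaternion q' = (-0.2434, 0.8474, -0.4300, -0.1942)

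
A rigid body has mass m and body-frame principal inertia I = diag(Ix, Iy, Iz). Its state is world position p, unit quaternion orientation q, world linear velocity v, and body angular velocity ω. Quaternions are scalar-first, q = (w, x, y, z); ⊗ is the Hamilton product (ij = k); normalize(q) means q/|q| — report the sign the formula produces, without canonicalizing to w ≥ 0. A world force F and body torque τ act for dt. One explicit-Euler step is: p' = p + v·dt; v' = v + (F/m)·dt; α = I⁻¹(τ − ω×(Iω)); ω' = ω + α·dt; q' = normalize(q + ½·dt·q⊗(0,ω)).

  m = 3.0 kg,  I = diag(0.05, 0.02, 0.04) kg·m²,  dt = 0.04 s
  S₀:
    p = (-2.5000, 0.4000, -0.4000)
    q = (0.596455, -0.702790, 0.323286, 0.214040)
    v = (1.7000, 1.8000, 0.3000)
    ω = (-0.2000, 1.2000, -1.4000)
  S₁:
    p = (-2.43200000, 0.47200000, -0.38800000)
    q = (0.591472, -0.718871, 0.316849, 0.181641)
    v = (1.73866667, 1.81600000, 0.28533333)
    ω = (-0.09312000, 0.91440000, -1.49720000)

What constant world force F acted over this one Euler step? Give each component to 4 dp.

F = (2.9000, 1.2000, -1.1000)

velocity change Δv = (0.03866667, 0.01600000, -0.01466667)
F = m·Δv/dt = (2.9000, 1.2000, -1.1000)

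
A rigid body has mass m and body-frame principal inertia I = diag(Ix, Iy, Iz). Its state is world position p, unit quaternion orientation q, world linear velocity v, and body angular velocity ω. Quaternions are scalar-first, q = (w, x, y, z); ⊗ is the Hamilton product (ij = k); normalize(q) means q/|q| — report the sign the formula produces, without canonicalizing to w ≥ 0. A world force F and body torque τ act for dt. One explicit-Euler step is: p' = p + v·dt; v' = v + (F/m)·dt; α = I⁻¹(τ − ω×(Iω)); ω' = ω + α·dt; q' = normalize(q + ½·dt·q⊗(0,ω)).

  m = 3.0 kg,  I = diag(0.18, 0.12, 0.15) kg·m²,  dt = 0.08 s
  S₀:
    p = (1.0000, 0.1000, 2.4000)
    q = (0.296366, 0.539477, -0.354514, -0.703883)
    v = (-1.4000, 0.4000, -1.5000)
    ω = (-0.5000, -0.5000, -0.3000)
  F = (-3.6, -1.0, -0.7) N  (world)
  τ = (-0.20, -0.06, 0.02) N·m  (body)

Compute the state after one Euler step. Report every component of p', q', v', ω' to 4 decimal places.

new position p' = (0.8880, 0.1320, 2.2800)
v' = v + a·dt = (-1.4960, 0.3733, -1.5187)
precession coupling ω×(Iω) = (0.0045, 0.0045, -0.0150)
(τ − ω×Iω)/I = (-1.1361, -0.5375, 0.2333)
ω' = ω + α·dt = (-0.5909, -0.5430, -0.2813)
Hamilton product q⊗(0,ω) = (-0.1186834, -0.3937703, 0.3656016, -0.5359053)
q + ½dt·q⊗(0,ω), renormalized = (0.2915, 0.5235, -0.3397, -0.7250)

p' = (0.8880, 0.1320, 2.2800)
q' = (0.2915, 0.5235, -0.3397, -0.7250)
v' = (-1.4960, 0.3733, -1.5187)
ω' = (-0.5909, -0.5430, -0.2813)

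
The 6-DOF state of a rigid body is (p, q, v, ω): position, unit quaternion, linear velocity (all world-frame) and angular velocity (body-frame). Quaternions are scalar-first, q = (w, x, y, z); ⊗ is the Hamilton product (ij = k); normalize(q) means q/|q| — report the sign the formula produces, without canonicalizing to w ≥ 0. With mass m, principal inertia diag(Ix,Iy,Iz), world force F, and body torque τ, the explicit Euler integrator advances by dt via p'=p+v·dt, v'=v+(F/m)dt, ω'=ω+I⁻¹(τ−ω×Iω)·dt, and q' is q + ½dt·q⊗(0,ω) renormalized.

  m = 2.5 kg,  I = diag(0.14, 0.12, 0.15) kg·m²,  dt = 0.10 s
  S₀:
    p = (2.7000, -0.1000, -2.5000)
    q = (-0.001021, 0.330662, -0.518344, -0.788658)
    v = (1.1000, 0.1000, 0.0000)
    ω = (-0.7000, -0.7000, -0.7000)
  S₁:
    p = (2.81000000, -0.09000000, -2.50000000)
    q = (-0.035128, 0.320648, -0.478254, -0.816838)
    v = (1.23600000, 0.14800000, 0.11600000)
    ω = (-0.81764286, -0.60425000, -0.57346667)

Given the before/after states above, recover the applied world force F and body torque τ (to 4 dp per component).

F = (3.4000, 1.2000, 2.9000)
τ = (-0.1500, 0.1100, 0.1800)

velocity change Δv = (0.13600000, 0.04800000, 0.11600000)
applied force F = (3.4000, 1.2000, 2.9000)
rate change Δω = (-0.11764286, 0.09575000, 0.12653333)
precession coupling = (0.0147, -0.0049, -0.0098)
I·α + gyro = (-0.1500, 0.1100, 0.1800)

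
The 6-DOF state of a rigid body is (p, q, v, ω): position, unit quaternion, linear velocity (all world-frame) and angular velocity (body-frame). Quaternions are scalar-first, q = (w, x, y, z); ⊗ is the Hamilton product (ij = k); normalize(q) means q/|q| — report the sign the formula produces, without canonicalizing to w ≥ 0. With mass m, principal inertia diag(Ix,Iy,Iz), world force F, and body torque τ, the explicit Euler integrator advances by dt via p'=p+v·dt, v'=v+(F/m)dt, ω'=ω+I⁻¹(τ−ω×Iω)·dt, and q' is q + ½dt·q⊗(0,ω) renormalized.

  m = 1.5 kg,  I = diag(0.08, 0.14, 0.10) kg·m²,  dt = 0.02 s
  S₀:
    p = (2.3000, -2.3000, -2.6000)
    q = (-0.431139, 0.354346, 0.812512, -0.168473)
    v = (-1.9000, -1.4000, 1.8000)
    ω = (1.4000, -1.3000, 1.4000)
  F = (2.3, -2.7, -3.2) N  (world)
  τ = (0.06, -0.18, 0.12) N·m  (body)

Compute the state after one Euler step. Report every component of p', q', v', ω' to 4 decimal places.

precession coupling ω×(Iω) = (0.0728, -0.0392, -0.1092)
(τ − ω×Iω)/I = (-0.1600, -1.0057, 2.2920)
new body rate ω' = (1.3968, -1.3201, 1.4458)
2q̇ = q⊗(0,ω) = (0.7960434, 0.3149073, -0.1714659, -2.2017612)
updated quaternion q' = (-0.4231, 0.3574, 0.8106, -0.1904)
a = F/m = (1.5333, -1.8000, -2.1333)
p' = p + v·dt = (2.2620, -2.3280, -2.5640)
new velocity v' = (-1.8693, -1.4360, 1.7573)

p' = (2.2620, -2.3280, -2.5640)
q' = (-0.4231, 0.3574, 0.8106, -0.1904)
v' = (-1.8693, -1.4360, 1.7573)
ω' = (1.3968, -1.3201, 1.4458)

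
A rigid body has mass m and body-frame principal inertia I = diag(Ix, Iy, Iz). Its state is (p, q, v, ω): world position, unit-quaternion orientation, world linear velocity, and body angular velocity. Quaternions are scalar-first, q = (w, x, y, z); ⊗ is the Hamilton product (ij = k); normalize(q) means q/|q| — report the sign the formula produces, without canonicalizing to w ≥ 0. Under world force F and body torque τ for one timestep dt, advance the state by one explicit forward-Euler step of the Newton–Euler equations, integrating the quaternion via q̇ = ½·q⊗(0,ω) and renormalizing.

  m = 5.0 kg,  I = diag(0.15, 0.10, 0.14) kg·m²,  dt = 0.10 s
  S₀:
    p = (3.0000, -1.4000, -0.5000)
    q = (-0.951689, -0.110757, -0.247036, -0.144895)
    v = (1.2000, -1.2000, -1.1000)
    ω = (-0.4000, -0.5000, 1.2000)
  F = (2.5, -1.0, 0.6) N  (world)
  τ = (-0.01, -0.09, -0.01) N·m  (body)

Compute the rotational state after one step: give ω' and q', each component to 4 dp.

precession coupling ω×(Iω) = (-0.0240, -0.0048, -0.0100)
α = I⁻¹(τ − ω×Iω) = (0.0933, -0.8520, 0.0000)
new body rate ω' = (-0.3907, -0.5852, 1.2000)
2q̇ = q⊗(0,ω) = (0.0060532, 0.0117849, 0.6667109, -1.1854627)
q + ½dt·q⊗(0,ω), renormalized = (-0.9492, -0.1099, -0.2132, -0.2037)

ω' = (-0.3907, -0.5852, 1.2000)
q' = (-0.9492, -0.1099, -0.2132, -0.2037)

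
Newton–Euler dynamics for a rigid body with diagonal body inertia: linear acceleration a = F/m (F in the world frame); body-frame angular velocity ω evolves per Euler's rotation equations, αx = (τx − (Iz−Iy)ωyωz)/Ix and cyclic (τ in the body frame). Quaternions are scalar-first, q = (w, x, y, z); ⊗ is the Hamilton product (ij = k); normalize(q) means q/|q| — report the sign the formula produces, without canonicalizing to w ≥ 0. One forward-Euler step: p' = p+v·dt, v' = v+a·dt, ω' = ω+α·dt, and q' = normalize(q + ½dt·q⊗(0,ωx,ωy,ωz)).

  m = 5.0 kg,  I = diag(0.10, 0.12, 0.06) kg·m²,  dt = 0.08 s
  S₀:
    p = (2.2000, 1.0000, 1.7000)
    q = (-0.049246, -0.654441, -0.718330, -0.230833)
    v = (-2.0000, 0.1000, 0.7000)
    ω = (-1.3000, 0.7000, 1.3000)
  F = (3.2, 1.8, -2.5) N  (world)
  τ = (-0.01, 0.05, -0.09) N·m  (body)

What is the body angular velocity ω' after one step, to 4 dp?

ω×(Iω) gyroscopic = (-0.0546, -0.0676, -0.0182)
(τ − ω×Iω)/I = (0.4460, 0.9800, -1.1967)
ω + α·dt = (-1.2643, 0.7784, 1.2043)

ω' = (-1.2643, 0.7784, 1.2043)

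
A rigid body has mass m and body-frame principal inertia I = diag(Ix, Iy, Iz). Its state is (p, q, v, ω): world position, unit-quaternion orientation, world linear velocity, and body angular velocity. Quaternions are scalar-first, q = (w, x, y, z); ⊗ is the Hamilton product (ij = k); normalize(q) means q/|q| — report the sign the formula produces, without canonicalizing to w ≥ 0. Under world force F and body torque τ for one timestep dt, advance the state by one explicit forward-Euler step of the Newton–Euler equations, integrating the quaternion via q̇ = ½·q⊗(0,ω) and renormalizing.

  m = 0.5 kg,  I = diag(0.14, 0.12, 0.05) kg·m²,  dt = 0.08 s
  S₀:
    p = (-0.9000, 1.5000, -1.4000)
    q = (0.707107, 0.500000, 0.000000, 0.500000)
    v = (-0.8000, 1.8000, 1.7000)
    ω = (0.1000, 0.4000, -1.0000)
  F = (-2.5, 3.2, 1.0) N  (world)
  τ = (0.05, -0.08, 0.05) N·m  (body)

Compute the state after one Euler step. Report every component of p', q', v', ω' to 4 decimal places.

p' = (-0.9640, 1.6440, -1.2640)
q' = (0.7244, 0.4944, 0.0333, 0.4793)
v' = (-1.2000, 2.3120, 1.8600)
ω' = (0.1126, 0.3527, -0.9187)

angular accel α = (0.1571, -0.5917, 1.0160)
new body rate ω' = (0.1126, 0.3527, -0.9187)
Hamilton product q⊗(0,ω) = (0.4500000, -0.1292893, 0.8328428, -0.5071070)
updated quaternion q' = (0.7244, 0.4944, 0.0333, 0.4793)
a = (-5.0000, 6.4000, 2.0000)
p + v·dt = (-0.9640, 1.6440, -1.2640)
v + (F/m)dt = (-1.2000, 2.3120, 1.8600)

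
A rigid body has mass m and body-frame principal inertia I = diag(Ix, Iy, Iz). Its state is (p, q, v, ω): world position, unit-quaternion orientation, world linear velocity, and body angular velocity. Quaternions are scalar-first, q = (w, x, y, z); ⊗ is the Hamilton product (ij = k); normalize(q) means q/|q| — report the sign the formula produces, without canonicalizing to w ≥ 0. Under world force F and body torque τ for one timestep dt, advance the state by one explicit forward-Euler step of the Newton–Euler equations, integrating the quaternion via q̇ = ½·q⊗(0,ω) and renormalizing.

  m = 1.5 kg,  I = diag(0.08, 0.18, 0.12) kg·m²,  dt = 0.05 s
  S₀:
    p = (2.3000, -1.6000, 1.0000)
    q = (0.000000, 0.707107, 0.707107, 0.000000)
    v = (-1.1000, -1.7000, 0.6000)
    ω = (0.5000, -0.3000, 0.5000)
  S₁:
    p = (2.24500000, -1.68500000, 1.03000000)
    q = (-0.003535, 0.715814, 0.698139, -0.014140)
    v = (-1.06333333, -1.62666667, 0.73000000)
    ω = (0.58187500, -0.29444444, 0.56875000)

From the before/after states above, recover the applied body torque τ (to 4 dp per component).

Δω = ω₁−ω₀ = (0.08187500, 0.00555556, 0.06875000)
I·α + gyro = (0.1400, 0.0100, 0.1500)

τ = (0.1400, 0.0100, 0.1500)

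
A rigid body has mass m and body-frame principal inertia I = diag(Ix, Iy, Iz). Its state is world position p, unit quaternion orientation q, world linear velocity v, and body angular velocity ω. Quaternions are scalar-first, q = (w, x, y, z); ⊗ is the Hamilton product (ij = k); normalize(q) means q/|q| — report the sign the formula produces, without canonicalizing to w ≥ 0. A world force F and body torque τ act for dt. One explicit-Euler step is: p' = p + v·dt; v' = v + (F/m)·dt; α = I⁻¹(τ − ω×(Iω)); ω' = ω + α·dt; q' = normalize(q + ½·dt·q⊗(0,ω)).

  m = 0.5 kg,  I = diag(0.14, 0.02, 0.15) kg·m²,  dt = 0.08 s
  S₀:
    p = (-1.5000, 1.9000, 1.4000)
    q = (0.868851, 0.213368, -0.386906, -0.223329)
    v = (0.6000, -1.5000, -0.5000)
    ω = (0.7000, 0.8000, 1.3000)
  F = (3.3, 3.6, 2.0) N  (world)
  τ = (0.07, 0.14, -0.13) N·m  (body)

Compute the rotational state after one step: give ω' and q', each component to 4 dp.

gyro term ω×Iω = (0.1352, -0.0091, -0.0672)
(τ − ω×Iω)/I = (-0.4657, 7.4550, -0.4187)
ω' = ω + α·dt = (0.6627, 1.3964, 1.2665)
Hamilton product q⊗(0,ω) = (0.4504949, 0.2838811, 0.2613721, 1.5710349)
q + ½dt·q⊗(0,ω), renormalized = (0.8849, 0.2242, -0.3756, -0.1601)

ω' = (0.6627, 1.3964, 1.2665)
q' = (0.8849, 0.2242, -0.3756, -0.1601)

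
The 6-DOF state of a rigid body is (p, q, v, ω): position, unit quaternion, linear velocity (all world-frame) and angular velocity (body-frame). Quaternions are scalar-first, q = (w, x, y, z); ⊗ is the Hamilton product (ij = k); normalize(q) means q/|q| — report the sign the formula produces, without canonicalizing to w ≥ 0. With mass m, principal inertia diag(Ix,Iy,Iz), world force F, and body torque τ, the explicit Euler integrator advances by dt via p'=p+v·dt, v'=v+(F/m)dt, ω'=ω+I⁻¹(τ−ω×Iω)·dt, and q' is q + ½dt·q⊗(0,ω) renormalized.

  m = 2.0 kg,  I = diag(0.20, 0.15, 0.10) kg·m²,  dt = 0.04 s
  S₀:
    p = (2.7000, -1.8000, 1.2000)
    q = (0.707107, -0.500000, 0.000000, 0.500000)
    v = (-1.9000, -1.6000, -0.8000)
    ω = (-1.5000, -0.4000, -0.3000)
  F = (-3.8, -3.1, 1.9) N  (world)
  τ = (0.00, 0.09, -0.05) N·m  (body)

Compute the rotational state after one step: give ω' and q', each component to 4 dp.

gyro term ω×Iω = (-0.0060, 0.0450, -0.0300)
angular accel α = (0.0300, 0.3000, -0.2000)
ω' = ω + α·dt = (-1.4988, -0.3880, -0.3080)
2q̇ = q⊗(0,ω) = (-0.6000000, -0.8606605, -1.1828428, -0.0121321)
updated quaternion q' = (0.6948, -0.5170, -0.0236, 0.4995)

ω' = (-1.4988, -0.3880, -0.3080)
q' = (0.6948, -0.5170, -0.0236, 0.4995)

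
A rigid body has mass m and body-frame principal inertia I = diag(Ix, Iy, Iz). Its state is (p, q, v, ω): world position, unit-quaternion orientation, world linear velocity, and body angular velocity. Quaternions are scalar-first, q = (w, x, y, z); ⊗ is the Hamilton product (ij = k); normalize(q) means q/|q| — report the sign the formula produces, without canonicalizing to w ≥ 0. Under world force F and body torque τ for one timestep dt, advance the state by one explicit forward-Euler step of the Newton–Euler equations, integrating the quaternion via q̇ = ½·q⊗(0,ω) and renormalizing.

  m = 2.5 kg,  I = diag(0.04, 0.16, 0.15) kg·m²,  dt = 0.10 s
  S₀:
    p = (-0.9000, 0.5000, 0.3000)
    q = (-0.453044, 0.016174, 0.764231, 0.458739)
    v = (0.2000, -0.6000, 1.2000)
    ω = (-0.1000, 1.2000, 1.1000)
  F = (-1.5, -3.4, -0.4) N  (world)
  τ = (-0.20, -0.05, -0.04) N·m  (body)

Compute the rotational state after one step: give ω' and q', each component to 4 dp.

ω' = (-0.5670, 1.1612, 1.0829)
q' = (-0.5223, 0.0328, 0.7314, 0.4372)

(τ − ω×Iω)/I = (-4.6700, -0.3881, -0.1707)
ω + α·dt = (-0.5670, 1.1612, 1.0829)
Hamilton product q⊗(0,ω) = (-1.4200727, 0.3354717, -0.6073181, -0.4025165)
q' = normalize(q + ½dt·q⊗(0,ω)) = (-0.5223, 0.0328, 0.7314, 0.4372)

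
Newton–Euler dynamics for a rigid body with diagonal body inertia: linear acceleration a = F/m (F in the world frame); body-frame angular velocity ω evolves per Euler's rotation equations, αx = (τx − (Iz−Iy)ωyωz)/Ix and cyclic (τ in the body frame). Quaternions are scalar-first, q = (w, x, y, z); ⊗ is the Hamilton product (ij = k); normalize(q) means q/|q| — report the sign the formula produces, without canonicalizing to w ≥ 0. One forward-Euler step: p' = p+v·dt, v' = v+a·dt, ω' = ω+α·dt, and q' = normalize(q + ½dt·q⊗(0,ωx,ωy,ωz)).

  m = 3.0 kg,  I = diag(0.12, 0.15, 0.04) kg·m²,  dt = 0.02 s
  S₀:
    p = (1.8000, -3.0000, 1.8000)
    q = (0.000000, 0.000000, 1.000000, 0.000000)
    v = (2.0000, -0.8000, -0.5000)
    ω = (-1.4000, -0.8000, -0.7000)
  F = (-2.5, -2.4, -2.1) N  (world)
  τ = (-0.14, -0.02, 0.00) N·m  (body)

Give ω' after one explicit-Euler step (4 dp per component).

ω' = (-1.4131, -0.8131, -0.7168)

α = I⁻¹(τ − ω×Iω) = (-0.6533, -0.6560, -0.8400)
ω + α·dt = (-1.4131, -0.8131, -0.7168)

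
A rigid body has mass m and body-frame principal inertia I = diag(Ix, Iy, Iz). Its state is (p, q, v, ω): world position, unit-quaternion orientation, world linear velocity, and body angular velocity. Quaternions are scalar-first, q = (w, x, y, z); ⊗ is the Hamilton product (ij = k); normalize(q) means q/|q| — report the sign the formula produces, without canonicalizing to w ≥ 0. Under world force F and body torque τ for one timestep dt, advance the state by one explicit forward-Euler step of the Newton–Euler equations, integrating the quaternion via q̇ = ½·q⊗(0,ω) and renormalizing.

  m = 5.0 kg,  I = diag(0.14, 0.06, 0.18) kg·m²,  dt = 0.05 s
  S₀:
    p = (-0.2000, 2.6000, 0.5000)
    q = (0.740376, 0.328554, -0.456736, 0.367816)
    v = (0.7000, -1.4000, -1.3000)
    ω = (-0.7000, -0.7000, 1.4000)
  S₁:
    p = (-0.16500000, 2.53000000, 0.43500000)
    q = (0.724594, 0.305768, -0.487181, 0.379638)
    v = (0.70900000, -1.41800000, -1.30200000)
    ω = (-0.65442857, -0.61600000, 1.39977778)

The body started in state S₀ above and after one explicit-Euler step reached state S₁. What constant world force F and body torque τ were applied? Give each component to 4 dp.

rate change Δω = (0.04557143, 0.08400000, -0.00022222)
τ = I·(Δω/dt) + ω₀×(Iω₀) = (0.0100, 0.1400, -0.0400)
v₁ − v₀ = (0.00900000, -0.01800000, -0.00200000)
m·(v₁−v₀)/dt = (0.9000, -1.8000, -0.2000)

F = (0.9000, -1.8000, -0.2000)
τ = (0.0100, 0.1400, -0.0400)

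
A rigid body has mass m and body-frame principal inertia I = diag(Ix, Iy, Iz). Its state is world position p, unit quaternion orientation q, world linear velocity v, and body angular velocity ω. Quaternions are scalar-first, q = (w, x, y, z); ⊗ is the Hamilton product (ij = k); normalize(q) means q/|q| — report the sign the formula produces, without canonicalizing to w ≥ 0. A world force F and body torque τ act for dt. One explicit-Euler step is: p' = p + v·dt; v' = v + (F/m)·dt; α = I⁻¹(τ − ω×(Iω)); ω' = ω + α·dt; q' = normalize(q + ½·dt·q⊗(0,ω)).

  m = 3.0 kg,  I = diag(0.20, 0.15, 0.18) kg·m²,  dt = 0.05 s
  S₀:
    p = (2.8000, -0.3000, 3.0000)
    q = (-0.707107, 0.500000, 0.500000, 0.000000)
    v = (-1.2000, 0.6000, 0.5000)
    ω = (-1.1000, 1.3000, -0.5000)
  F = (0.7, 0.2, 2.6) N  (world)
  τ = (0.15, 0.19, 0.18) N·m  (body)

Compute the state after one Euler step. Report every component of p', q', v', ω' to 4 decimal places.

linear accel F/m = (0.2333, 0.0667, 0.8667)
new position p' = (2.7400, -0.2700, 3.0250)
v + (F/m)dt = (-1.1883, 0.6033, 0.5433)
precession coupling ω×(Iω) = (-0.0195, 0.0110, 0.0715)
α = I⁻¹(τ − ω×Iω) = (0.8475, 1.1933, 0.6028)
ω' = ω + α·dt = (-1.0576, 1.3597, -0.4699)
2q̇ = q⊗(0,ω) = (-0.1000000, 0.5278177, -0.6692391, 1.5535535)
updated quaternion q' = (-0.7089, 0.5127, 0.4828, 0.0388)

p' = (2.7400, -0.2700, 3.0250)
q' = (-0.7089, 0.5127, 0.4828, 0.0388)
v' = (-1.1883, 0.6033, 0.5433)
ω' = (-1.0576, 1.3597, -0.4699)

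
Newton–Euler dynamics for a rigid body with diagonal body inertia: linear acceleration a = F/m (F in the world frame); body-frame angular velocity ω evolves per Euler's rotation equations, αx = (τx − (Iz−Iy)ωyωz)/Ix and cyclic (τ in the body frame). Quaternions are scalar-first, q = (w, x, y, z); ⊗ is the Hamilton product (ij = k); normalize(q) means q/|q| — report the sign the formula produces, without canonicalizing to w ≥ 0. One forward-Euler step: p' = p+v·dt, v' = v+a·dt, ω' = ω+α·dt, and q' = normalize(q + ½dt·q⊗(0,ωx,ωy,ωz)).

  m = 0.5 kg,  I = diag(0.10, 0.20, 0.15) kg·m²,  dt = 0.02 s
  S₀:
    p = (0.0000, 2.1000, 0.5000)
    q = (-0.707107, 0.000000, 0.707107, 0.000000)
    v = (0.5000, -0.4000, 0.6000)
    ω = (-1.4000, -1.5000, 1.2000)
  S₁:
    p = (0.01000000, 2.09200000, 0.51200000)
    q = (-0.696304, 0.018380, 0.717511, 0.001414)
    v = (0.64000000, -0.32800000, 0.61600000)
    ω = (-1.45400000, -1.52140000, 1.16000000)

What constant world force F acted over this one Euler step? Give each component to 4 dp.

v₁ − v₀ = (0.14000000, 0.07200000, 0.01600000)
F = m·Δv/dt = (3.5000, 1.8000, 0.4000)

F = (3.5000, 1.8000, 0.4000)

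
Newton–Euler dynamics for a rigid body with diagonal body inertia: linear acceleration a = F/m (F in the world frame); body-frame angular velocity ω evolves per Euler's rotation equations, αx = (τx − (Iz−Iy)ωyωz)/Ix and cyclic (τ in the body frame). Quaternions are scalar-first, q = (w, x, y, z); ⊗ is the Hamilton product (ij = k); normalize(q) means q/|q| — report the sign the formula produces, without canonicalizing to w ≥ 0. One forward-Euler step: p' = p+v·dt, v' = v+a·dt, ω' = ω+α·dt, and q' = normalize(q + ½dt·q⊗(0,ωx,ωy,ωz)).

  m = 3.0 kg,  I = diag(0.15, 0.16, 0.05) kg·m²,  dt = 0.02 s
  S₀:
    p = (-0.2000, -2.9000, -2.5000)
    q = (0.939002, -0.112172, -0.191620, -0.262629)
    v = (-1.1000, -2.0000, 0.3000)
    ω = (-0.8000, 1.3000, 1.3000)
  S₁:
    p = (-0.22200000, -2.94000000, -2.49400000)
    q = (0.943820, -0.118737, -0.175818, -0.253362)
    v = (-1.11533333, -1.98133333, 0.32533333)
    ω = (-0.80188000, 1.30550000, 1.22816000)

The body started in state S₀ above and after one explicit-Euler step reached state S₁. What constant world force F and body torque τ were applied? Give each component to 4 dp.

F = (-2.3000, 2.8000, 3.8000)
τ = (-0.2000, -0.0600, -0.1900)

v₁ − v₀ = (-0.01533333, 0.01866667, 0.02533333)
m·(v₁−v₀)/dt = (-2.3000, 2.8000, 3.8000)
rate change Δω = (-0.00188000, 0.00550000, -0.07184000)
τ = I·(Δω/dt) + ω₀×(Iω₀) = (-0.2000, -0.0600, -0.1900)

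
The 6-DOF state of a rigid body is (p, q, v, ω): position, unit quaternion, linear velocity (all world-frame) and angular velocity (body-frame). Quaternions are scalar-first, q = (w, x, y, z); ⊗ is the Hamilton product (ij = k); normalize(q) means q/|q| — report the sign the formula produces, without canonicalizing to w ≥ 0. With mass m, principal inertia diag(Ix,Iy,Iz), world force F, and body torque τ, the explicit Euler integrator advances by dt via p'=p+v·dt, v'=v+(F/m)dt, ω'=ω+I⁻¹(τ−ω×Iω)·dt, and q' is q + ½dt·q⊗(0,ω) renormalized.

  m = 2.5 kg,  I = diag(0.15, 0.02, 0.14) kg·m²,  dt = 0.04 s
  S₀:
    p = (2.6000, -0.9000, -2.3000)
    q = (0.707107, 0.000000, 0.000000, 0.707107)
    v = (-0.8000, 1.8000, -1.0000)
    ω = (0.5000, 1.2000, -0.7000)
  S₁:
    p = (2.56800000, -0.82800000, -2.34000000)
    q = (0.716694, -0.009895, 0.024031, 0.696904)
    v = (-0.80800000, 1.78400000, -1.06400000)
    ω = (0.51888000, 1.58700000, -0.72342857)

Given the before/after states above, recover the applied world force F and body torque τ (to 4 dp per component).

ω₁ − ω₀ = (0.01888000, 0.38700000, -0.02342857)
precession coupling = (-0.1008, -0.0035, -0.0780)
τ = I·(Δω/dt) + ω₀×(Iω₀) = (-0.0300, 0.1900, -0.1600)
Δv = v₁−v₀ = (-0.00800000, -0.01600000, -0.06400000)
m·(v₁−v₀)/dt = (-0.5000, -1.0000, -4.0000)

F = (-0.5000, -1.0000, -4.0000)
τ = (-0.0300, 0.1900, -0.1600)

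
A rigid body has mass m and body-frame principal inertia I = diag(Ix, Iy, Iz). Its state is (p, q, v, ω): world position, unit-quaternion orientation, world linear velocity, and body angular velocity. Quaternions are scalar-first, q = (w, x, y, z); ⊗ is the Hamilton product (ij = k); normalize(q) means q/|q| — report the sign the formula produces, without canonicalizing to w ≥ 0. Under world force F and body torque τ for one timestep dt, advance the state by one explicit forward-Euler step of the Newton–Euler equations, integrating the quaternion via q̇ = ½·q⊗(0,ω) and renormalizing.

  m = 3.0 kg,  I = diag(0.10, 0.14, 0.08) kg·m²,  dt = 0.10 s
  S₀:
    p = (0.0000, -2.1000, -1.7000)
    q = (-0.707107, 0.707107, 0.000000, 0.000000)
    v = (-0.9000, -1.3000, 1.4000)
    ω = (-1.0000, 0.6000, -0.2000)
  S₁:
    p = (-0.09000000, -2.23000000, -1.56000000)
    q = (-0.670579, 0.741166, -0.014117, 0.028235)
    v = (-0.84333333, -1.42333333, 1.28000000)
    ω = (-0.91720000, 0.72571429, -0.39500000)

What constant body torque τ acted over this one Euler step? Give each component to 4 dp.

τ = (0.0900, 0.1800, -0.1800)

rate change Δω = (0.08280000, 0.12571429, -0.19500000)
ω₀×(Iω₀) = (0.0072, 0.0040, -0.0240)
I·α + gyro = (0.0900, 0.1800, -0.1800)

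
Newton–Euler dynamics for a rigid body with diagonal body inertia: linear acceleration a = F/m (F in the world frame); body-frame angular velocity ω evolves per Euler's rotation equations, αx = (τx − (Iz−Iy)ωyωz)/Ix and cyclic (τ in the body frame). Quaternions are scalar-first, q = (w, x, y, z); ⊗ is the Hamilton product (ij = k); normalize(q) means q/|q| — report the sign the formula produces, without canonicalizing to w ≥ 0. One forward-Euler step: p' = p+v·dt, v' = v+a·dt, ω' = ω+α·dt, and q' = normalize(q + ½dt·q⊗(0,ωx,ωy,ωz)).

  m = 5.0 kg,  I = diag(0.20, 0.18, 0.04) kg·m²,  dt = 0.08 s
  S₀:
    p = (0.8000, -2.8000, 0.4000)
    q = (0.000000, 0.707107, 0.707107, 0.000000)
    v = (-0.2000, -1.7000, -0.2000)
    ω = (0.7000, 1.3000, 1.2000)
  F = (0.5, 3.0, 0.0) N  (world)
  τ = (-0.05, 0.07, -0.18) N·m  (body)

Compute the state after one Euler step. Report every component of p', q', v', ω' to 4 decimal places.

p' = (0.7840, -2.9360, 0.3840)
q' = (-0.0564, 0.7389, 0.6712, 0.0169)
v' = (-0.1920, -1.6520, -0.2000)
ω' = (0.7674, 1.2714, 0.8764)

new position p' = (0.7840, -2.9360, 0.3840)
new velocity v' = (-0.1920, -1.6520, -0.2000)
gyro term ω×Iω = (-0.2184, 0.1344, -0.0182)
angular accel α = (0.8420, -0.3578, -4.0450)
new body rate ω' = (0.7674, 1.2714, 0.8764)
Hamilton product q⊗(0,ω) = (-1.4142140, 0.8485284, -0.8485284, 0.4242642)
q + ½dt·q⊗(0,ω), renormalized = (-0.0564, 0.7389, 0.6712, 0.0169)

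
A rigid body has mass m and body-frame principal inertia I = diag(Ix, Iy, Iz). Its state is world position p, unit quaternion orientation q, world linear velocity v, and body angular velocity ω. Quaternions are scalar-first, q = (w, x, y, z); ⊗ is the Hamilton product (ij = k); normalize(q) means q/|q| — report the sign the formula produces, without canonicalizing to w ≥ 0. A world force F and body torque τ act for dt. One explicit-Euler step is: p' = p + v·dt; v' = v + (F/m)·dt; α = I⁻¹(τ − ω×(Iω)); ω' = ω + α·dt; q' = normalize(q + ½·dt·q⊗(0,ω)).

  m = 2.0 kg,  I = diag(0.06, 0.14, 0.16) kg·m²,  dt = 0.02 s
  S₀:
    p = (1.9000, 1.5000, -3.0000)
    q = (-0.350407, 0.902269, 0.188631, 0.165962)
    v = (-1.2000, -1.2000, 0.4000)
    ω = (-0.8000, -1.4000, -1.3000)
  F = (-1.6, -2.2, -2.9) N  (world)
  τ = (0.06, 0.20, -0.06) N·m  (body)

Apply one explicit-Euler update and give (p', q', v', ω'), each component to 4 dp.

a = (-0.8000, -1.1000, -1.4500)
p + v·dt = (1.8760, 1.4760, -2.9920)
v' = v + a·dt = (-1.2160, -1.2220, 0.3710)
precession coupling ω×(Iω) = (0.0364, -0.1040, 0.0896)
(τ − ω×Iω)/I = (0.3933, 2.1714, -0.9350)
ω + α·dt = (-0.7921, -1.3566, -1.3187)
2q̇ = q⊗(0,ω) = (1.2016492, 0.2674521, 1.5307499, -0.6567427)
updated quaternion q' = (-0.3383, 0.9047, 0.2039, 0.1594)

p' = (1.8760, 1.4760, -2.9920)
q' = (-0.3383, 0.9047, 0.2039, 0.1594)
v' = (-1.2160, -1.2220, 0.3710)
ω' = (-0.7921, -1.3566, -1.3187)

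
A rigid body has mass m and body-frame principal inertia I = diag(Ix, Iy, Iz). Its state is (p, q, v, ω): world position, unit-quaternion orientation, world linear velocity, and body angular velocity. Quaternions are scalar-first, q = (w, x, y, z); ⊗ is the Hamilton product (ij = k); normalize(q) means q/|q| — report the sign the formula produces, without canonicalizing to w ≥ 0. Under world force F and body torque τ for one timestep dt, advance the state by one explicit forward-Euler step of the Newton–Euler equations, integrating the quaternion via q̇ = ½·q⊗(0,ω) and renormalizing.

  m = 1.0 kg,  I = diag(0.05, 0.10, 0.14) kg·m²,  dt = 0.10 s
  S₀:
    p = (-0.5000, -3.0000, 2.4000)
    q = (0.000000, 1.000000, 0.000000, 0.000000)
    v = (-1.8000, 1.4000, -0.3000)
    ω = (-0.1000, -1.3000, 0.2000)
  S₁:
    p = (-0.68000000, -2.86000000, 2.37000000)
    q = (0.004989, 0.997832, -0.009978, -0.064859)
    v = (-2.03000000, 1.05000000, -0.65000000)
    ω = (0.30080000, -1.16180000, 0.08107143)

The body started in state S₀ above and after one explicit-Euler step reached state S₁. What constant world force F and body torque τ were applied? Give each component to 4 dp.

F = (-2.3000, -3.5000, -3.5000)
τ = (0.1900, 0.1400, -0.1600)

Δω = ω₁−ω₀ = (0.40080000, 0.13820000, -0.11892857)
gyro term ω₀×Iω₀ = (-0.0104, 0.0018, 0.0065)
applied torque τ = (0.1900, 0.1400, -0.1600)
Δv = v₁−v₀ = (-0.23000000, -0.35000000, -0.35000000)
F = m·Δv/dt = (-2.3000, -3.5000, -3.5000)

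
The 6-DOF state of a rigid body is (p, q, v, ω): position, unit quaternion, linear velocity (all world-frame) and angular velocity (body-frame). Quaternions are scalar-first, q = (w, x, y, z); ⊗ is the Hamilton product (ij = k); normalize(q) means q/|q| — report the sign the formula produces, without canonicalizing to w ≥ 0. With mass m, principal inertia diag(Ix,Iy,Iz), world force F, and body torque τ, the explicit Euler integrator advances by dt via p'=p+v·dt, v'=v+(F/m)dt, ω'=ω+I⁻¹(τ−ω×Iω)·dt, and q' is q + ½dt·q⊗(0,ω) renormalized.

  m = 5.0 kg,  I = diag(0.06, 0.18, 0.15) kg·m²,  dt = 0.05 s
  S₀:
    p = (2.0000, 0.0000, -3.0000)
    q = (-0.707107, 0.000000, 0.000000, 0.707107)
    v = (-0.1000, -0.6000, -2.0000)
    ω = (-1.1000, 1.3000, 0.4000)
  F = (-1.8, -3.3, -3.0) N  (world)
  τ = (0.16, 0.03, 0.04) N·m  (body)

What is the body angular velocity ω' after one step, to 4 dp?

angular accel α = (2.9267, -0.0533, 1.4107)
ω' = ω + α·dt = (-0.9537, 1.2973, 0.4705)

ω' = (-0.9537, 1.2973, 0.4705)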